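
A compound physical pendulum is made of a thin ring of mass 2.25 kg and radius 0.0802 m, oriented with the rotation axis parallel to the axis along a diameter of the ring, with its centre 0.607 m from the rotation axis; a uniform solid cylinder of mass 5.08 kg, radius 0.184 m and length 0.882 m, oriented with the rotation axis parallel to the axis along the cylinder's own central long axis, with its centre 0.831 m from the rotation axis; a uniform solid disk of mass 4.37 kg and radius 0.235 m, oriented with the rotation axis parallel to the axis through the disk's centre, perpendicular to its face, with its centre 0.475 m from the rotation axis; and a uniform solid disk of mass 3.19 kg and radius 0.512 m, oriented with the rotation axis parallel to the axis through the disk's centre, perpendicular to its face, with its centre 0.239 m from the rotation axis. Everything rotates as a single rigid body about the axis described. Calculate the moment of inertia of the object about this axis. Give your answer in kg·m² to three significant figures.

6.14

Thin ring: I_cm = (1/2)MR² = (1/2)(2.25)(0.0802)² = 0.007236 kg·m²; centre at d = 0.607 m, so the parallel axis theorem gives I = 0.007236 + (2.25)(0.607)² = 0.83625 kg·m².
Solid cylinder: I_cm = (1/2)MR² = (1/2)(5.08)(0.184)² = 0.085994 kg·m²; centre at d = 0.831 m, so the parallel axis theorem gives I = 0.085994 + (5.08)(0.831)² = 3.594 kg·m².
Solid disk: I_cm = (1/2)MR² = (1/2)(4.37)(0.235)² = 0.12067 kg·m²; centre at d = 0.475 m, so the parallel axis theorem gives I = 0.12067 + (4.37)(0.475)² = 1.1066 kg·m².
Solid disk: I_cm = (1/2)MR² = (1/2)(3.19)(0.512)² = 0.41812 kg·m²; centre at d = 0.239 m, so the parallel axis theorem gives I = 0.41812 + (3.19)(0.239)² = 0.60034 kg·m².
Total I = 0.83625 + 3.594 + 1.1066 + 0.60034 = 6.1373 kg·m².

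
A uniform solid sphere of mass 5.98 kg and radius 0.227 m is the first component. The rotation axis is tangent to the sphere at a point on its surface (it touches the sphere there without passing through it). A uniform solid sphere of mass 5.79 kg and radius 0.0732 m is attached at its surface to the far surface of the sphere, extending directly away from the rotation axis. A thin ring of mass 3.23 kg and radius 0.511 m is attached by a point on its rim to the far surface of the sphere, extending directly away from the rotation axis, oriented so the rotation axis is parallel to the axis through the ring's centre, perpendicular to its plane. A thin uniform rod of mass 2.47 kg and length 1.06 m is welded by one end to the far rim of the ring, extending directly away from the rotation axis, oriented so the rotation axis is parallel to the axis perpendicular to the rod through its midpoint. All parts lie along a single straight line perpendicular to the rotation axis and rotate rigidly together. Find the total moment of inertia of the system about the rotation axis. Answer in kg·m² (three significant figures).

18.6

Solid sphere: I_cm = (2/5)MR² = (2/5)(5.98)(0.227)² = 0.12326 kg·m²; centre at d = 0.227 m, so I = I_cm + Md² gives I = 0.12326 + (5.98)(0.227)² = 0.4314 kg·m².
Solid sphere: I_cm = (2/5)MR² = (2/5)(5.79)(0.0732)² = 0.01241 kg·m²; centre at d = 0.227 + 0.227 + 0.0732 = 0.5272 m, so I = I_cm + Md² gives I = 0.01241 + (5.79)(0.5272)² = 1.6217 kg·m².
Thin ring: I_cm = MR² = (3.23)(0.511)² = 0.84342 kg·m²; centre at d = 0.227 + 0.227 + 0.0732 + 0.0732 + 0.511 = 1.1114 m, so I = I_cm + Md² gives I = 0.84342 + (3.23)(1.1114)² = 4.8331 kg·m².
Thin rod: I_cm = (1/12)ML² = (1/12)(2.47)(1.06)² = 0.23127 kg·m²; centre at d = 0.227 + 0.227 + 0.0732 + 0.0732 + 0.511 + 0.511 + 0.53 = 2.1524 m, so I = I_cm + Md² gives I = 0.23127 + (2.47)(2.1524)² = 11.674 kg·m².
Total I = 0.4314 + 1.6217 + 4.8331 + 11.674 = 18.561 kg·m².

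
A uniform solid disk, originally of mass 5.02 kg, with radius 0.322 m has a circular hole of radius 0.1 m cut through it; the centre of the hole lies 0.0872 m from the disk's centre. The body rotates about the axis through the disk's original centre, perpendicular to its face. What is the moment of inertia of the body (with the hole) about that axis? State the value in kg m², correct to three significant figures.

0.254

Unpierced body about its centre: I₀ = (1/2)MR² = (1/2)(5.02)(0.322)² = 0.26025 kg m².
The removed disk has mass m = M·(r/R)² = (5.02)(0.1/0.322)² = 0.48416 kg (same uniform areal density).
Its moment of inertia about the rotation axis (parallel-axis theorem): I_hole = (1/2)mr² + md² = (1/2)(0.48416)(0.1)² + (0.48416)(0.0872)² = 0.0061023 kg m².
Treating the hole as negative mass, I = I₀ − I_hole = 0.26025 − 0.0061023 = 0.25414 kg m².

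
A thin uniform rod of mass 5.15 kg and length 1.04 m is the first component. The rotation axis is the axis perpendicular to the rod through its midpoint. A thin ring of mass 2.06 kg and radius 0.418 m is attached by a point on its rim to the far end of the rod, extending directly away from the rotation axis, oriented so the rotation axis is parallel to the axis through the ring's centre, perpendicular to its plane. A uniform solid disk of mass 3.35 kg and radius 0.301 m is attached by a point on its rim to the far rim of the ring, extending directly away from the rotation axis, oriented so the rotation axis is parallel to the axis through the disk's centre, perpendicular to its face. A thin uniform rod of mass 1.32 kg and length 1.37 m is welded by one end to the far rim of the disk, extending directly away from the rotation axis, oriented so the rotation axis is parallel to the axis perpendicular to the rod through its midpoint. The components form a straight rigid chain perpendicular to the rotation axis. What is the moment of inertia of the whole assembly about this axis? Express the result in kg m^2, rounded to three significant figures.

Thin rod: I_cm = (1/12)ML² = (1/12)(5.15)(1.04)² = 0.46419 kg m^2; axis through the centre, so I = 0.46419 kg m^2.
Thin ring: I_cm = MR² = (2.06)(0.418)² = 0.35993 kg m^2; centre at d = 0.52 + 0.418 = 0.938 m, so the parallel axis theorem gives I = 0.35993 + (2.06)(0.938)² = 2.1724 kg m^2.
Solid disk: I_cm = (1/2)MR² = (1/2)(3.35)(0.301)² = 0.15176 kg m^2; centre at d = 0.52 + 0.418 + 0.418 + 0.301 = 1.657 m, so the parallel axis theorem gives I = 0.15176 + (3.35)(1.657)² = 9.3497 kg m^2.
Thin rod: I_cm = (1/12)ML² = (1/12)(1.32)(1.37)² = 0.20646 kg m^2; centre at d = 0.52 + 0.418 + 0.418 + 0.301 + 0.301 + 0.685 = 2.643 m, so the parallel axis theorem gives I = 0.20646 + (1.32)(2.643)² = 9.4273 kg m^2.
Total I = 0.46419 + 2.1724 + 9.3497 + 9.4273 = 21.414 kg m^2.

21.4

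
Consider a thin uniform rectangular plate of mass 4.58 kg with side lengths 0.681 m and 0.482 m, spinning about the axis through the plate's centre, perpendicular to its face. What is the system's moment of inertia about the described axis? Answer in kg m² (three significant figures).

I_cm = (1/12)M(a²+b²) = (1/12)(4.58)[(0.681)² + (0.482)²] = 0.26567 kg m²; axis through the centre, so I = 0.26567 kg m².

0.266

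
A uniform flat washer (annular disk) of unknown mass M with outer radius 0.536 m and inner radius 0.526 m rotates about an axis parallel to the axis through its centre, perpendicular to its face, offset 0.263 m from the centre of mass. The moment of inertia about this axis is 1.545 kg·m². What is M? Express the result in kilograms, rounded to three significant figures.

I = I_cm + Md² = (1/2)M(R²+r²) + Md² = M·[0.5·[(0.536)² + (0.526)²] + (0.263)²] = M·0.35116.
So M = 1.545 / 0.35116 = 4.3998 kg.

4.40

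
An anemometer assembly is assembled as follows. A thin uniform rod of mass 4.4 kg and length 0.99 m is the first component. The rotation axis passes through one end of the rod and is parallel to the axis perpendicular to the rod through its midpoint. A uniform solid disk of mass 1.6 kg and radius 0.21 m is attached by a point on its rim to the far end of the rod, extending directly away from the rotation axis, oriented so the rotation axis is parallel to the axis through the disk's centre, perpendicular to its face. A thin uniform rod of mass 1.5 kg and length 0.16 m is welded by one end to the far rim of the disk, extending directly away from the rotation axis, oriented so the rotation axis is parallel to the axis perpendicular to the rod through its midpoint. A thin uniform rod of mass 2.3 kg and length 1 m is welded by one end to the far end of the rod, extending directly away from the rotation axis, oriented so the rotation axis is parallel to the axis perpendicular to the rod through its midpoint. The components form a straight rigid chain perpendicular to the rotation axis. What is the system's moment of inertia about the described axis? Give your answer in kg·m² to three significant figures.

17.2

Thin rod: I_cm = (1/12)ML² = (1/12)(4.4)(0.99)² = 0.35937 kg·m²; centre at d = 0.495 m, so I = I_cm + Md² gives I = 0.35937 + (4.4)(0.495)² = 1.4375 kg·m².
Solid disk: I_cm = (1/2)MR² = (1/2)(1.6)(0.21)² = 0.03528 kg·m²; centre at d = 0.495 + 0.495 + 0.21 = 1.2 m, so I = I_cm + Md² gives I = 0.03528 + (1.6)(1.2)² = 2.3393 kg·m².
Thin rod: I_cm = (1/12)ML² = (1/12)(1.5)(0.16)² = 0.0032 kg·m²; centre at d = 0.495 + 0.495 + 0.21 + 0.21 + 0.08 = 1.49 m, so I = I_cm + Md² gives I = 0.0032 + (1.5)(1.49)² = 3.3333 kg·m².
Thin rod: I_cm = (1/12)ML² = (1/12)(2.3)(1)² = 0.19167 kg·m²; centre at d = 0.495 + 0.495 + 0.21 + 0.21 + 0.08 + 0.08 + 0.5 = 2.07 m, so I = I_cm + Md² gives I = 0.19167 + (2.3)(2.07)² = 10.047 kg·m².
Total I = 1.4375 + 2.3393 + 3.3333 + 10.047 = 17.157 kg·m².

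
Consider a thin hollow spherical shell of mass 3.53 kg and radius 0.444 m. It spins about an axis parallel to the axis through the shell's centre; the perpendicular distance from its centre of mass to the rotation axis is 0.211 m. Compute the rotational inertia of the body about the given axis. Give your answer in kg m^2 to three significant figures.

0.621

I_cm = (2/3)MR² = (2/3)(3.53)(0.444)² = 0.46393 kg m^2; centre at d = 0.211 m, so the parallel axis theorem gives I = 0.46393 + (3.53)(0.211)² = 0.62109 kg m^2.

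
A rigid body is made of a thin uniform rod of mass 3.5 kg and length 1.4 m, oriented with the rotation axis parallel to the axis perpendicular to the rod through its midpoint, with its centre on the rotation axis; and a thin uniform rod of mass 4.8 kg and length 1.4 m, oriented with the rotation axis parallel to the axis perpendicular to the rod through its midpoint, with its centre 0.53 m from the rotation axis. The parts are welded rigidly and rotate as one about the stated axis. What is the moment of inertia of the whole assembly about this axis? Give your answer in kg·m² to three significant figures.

Thin rod: I_cm = (1/12)ML² = (1/12)(3.5)(1.4)² = 0.57167 kg·m²; axis through the centre, so I = 0.57167 kg·m².
Thin rod: I_cm = (1/12)ML² = (1/12)(4.8)(1.4)² = 0.784 kg·m²; centre at d = 0.53 m, so I = I_cm + Md² gives I = 0.784 + (4.8)(0.53)² = 2.1323 kg·m².
Total I = 0.57167 + 2.1323 = 2.704 kg·m².

2.70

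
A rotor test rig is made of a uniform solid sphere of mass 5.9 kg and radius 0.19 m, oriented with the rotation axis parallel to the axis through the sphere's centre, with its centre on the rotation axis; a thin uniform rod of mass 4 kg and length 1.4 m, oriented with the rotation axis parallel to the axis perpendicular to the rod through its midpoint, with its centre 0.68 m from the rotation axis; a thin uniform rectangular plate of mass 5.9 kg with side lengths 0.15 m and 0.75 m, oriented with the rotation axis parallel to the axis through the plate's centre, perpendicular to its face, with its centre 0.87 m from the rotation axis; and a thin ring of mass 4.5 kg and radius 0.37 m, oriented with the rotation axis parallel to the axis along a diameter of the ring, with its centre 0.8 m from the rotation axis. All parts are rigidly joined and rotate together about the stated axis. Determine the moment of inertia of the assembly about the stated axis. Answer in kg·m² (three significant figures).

Solid sphere: I_cm = (2/5)MR² = (2/5)(5.9)(0.19)² = 0.085196 kg·m²; axis through the centre, so I = 0.085196 kg·m².
Thin rod: I_cm = (1/12)ML² = (1/12)(4)(1.4)² = 0.65333 kg·m²; centre at d = 0.68 m, so I = I_cm + Md² gives I = 0.65333 + (4)(0.68)² = 2.5029 kg·m².
Rectangular plate: I_cm = (1/12)M(a²+b²) = (1/12)(5.9)[(0.15)² + (0.75)²] = 0.28763 kg·m²; centre at d = 0.87 m, so I = I_cm + Md² gives I = 0.28763 + (5.9)(0.87)² = 4.7533 kg·m².
Thin ring: I_cm = (1/2)MR² = (1/2)(4.5)(0.37)² = 0.30802 kg·m²; centre at d = 0.8 m, so I = I_cm + Md² gives I = 0.30802 + (4.5)(0.8)² = 3.188 kg·m².
Total I = 0.085196 + 2.5029 + 4.7533 + 3.188 = 10.529 kg·m².

10.5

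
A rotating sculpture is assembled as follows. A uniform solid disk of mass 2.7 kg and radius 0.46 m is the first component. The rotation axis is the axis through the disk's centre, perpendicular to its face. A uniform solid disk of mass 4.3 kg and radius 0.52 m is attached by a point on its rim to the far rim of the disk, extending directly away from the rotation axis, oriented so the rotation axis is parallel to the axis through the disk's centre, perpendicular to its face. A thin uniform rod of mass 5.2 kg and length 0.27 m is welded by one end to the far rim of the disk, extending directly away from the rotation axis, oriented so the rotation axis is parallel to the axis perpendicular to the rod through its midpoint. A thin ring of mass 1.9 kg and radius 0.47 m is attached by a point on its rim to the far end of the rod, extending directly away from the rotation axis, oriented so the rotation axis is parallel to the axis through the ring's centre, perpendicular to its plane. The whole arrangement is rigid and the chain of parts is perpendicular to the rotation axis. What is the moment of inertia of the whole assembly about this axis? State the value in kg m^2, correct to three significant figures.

28.9

Solid disk: I_cm = (1/2)MR² = (1/2)(2.7)(0.46)² = 0.28566 kg m^2; axis through the centre, so I = 0.28566 kg m^2.
Solid disk: I_cm = (1/2)MR² = (1/2)(4.3)(0.52)² = 0.58136 kg m^2; centre at d = 0.46 + 0.52 = 0.98 m, so the parallel axis theorem gives I = 0.58136 + (4.3)(0.98)² = 4.7111 kg m^2.
Thin rod: I_cm = (1/12)ML² = (1/12)(5.2)(0.27)² = 0.03159 kg m^2; centre at d = 0.46 + 0.52 + 0.52 + 0.135 = 1.635 m, so the parallel axis theorem gives I = 0.03159 + (5.2)(1.635)² = 13.932 kg m^2.
Thin ring: I_cm = MR² = (1.9)(0.47)² = 0.41971 kg m^2; centre at d = 0.46 + 0.52 + 0.52 + 0.135 + 0.135 + 0.47 = 2.24 m, so the parallel axis theorem gives I = 0.41971 + (1.9)(2.24)² = 9.9532 kg m^2.
Total I = 0.28566 + 4.7111 + 13.932 + 9.9532 = 28.882 kg m^2.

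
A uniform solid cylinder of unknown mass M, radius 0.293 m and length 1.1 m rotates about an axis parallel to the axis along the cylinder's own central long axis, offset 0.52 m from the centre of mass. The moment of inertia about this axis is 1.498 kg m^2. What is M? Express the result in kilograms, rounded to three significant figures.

I = I_cm + Md² = (1/2)MR² + Md² = M·[0.5·(0.293)² + (0.52)²] = M·0.31332.
So M = 1.498 / 0.31332 = 4.781 kg.

4.78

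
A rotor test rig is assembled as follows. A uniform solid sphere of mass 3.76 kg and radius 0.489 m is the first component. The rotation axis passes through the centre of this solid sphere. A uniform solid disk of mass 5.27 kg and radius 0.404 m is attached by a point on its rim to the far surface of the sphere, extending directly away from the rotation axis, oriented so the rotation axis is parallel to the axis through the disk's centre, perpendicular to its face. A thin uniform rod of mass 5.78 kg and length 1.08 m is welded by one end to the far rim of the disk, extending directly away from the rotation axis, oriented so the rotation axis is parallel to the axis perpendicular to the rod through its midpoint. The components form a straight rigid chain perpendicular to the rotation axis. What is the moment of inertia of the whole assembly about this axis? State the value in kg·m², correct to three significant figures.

25.1

Solid sphere: I_cm = (2/5)MR² = (2/5)(3.76)(0.489)² = 0.35964 kg·m²; axis through the centre, so I = 0.35964 kg·m².
Solid disk: I_cm = (1/2)MR² = (1/2)(5.27)(0.404)² = 0.43007 kg·m²; centre at d = 0.489 + 0.404 = 0.893 m, so I = I_cm + Md² gives I = 0.43007 + (5.27)(0.893)² = 4.6326 kg·m².
Thin rod: I_cm = (1/12)ML² = (1/12)(5.78)(1.08)² = 0.56182 kg·m²; centre at d = 0.489 + 0.404 + 0.404 + 0.54 = 1.837 m, so I = I_cm + Md² gives I = 0.56182 + (5.78)(1.837)² = 20.067 kg·m².
Total I = 0.35964 + 4.6326 + 20.067 = 25.059 kg·m².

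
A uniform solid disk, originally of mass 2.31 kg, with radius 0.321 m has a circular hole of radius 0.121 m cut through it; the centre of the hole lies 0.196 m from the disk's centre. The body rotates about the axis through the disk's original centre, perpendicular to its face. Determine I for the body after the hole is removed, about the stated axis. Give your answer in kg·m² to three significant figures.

Unpierced body about its centre: I₀ = (1/2)MR² = (1/2)(2.31)(0.321)² = 0.11901 kg·m².
The removed disk has mass m = M·(r/R)² = (2.31)(0.121/0.321)² = 0.32823 kg (same uniform areal density).
Its moment of inertia about the rotation axis (parallel-axis theorem): I_hole = (1/2)mr² + md² = (1/2)(0.32823)(0.121)² + (0.32823)(0.196)² = 0.015012 kg·m².
Treating the hole as negative mass, I = I₀ − I_hole = 0.11901 − 0.015012 = 0.104 kg·m².

0.104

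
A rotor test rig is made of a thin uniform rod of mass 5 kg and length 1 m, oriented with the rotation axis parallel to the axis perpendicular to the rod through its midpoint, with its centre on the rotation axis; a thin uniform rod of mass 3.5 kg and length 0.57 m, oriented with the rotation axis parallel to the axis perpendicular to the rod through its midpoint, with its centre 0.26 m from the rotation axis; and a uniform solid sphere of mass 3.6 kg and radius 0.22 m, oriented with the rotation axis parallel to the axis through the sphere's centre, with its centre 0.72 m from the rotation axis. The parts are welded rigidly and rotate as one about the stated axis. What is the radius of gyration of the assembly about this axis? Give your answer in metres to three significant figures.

Thin rod: I_cm = (1/12)ML² = (1/12)(5)(1)² = 0.41667 kg·m²; axis through the centre, so I = 0.41667 kg·m².
Thin rod: I_cm = (1/12)ML² = (1/12)(3.5)(0.57)² = 0.094762 kg·m²; centre at d = 0.26 m, so the parallel axis theorem gives I = 0.094762 + (3.5)(0.26)² = 0.33136 kg·m².
Solid sphere: I_cm = (2/5)MR² = (2/5)(3.6)(0.22)² = 0.069696 kg·m²; centre at d = 0.72 m, so the parallel axis theorem gives I = 0.069696 + (3.6)(0.72)² = 1.9359 kg·m².
Total I = 2.684 kg·m²; total mass M = 12.1 kg.
k = √(I/M) = √(2.684/12.1) = 0.47097 m.

0.471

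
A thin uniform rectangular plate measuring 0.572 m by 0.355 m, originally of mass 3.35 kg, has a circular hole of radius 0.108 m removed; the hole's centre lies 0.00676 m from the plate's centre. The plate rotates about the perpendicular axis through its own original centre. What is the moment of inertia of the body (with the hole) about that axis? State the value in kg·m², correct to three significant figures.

0.123

Unpierced body about its centre: I₀ = (1/12)M(a²+b²) = (1/12)(3.35)[(0.572)² + (0.355)²] = 0.12652 kg·m².
The removed disk has mass m = M·πr²/(ab) = (3.35)·π(0.108)²/(0.572·0.355) = 0.60453 kg (same uniform areal density).
Its moment of inertia about the rotation axis (parallel-axis theorem): I_hole = (1/2)mr² + md² = (1/2)(0.60453)(0.108)² + (0.60453)(0.00676)² = 0.0035532 kg·m².
Treating the hole as negative mass, I = I₀ − I_hole = 0.12652 − 0.0035532 = 0.12297 kg·m².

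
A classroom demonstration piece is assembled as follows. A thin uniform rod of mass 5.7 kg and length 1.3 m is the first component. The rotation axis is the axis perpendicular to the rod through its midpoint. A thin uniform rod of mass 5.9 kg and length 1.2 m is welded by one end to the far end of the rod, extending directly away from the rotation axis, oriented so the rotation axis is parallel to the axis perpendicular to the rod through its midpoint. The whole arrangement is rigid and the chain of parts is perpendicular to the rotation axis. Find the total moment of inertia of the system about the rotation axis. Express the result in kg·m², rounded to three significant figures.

10.7

Thin rod: I_cm = (1/12)ML² = (1/12)(5.7)(1.3)² = 0.80275 kg·m²; axis through the centre, so I = 0.80275 kg·m².
Thin rod: I_cm = (1/12)ML² = (1/12)(5.9)(1.2)² = 0.708 kg·m²; centre at d = 0.65 + 0.6 = 1.25 m, so I = I_cm + Md² gives I = 0.708 + (5.9)(1.25)² = 9.9268 kg·m².
Total I = 0.80275 + 9.9268 = 10.729 kg·m².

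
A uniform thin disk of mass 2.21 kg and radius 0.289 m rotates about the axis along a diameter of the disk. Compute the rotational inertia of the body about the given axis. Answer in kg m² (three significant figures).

0.0461

I_cm = (1/4)MR² = (1/4)(2.21)(0.289)² = 0.046145 kg m²; axis through the centre, so I = 0.046145 kg m².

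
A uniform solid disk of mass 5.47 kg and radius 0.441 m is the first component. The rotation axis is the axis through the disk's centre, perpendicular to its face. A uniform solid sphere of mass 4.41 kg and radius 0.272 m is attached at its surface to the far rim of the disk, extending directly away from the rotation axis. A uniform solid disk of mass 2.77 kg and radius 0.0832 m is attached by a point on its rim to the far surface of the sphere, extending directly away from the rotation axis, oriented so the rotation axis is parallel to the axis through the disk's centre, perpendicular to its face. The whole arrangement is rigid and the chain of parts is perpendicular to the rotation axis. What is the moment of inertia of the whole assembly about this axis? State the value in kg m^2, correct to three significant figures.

Solid disk: I_cm = (1/2)MR² = (1/2)(5.47)(0.441)² = 0.53191 kg m^2; axis through the centre, so I = 0.53191 kg m^2.
Solid sphere: I_cm = (2/5)MR² = (2/5)(4.41)(0.272)² = 0.13051 kg m^2; centre at d = 0.441 + 0.272 = 0.713 m, so I = I_cm + Md² gives I = 0.13051 + (4.41)(0.713)² = 2.3724 kg m^2.
Solid disk: I_cm = (1/2)MR² = (1/2)(2.77)(0.0832)² = 0.0095873 kg m^2; centre at d = 0.441 + 0.272 + 0.272 + 0.0832 = 1.0682 m, so I = I_cm + Md² gives I = 0.0095873 + (2.77)(1.0682)² = 3.1703 kg m^2.
Total I = 0.53191 + 2.3724 + 3.1703 = 6.0746 kg m^2.

6.07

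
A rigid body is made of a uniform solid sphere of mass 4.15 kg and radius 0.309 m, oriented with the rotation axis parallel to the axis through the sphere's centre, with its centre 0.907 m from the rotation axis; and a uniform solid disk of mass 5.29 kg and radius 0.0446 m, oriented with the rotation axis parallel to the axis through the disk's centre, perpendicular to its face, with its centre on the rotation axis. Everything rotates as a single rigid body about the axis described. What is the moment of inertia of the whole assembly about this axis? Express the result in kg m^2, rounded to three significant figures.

Solid sphere: I_cm = (2/5)MR² = (2/5)(4.15)(0.309)² = 0.1585 kg m^2; centre at d = 0.907 m, so I = I_cm + Md² gives I = 0.1585 + (4.15)(0.907)² = 3.5725 kg m^2.
Solid disk: I_cm = (1/2)MR² = (1/2)(5.29)(0.0446)² = 0.0052613 kg m^2; axis through the centre, so I = 0.0052613 kg m^2.
Total I = 3.5725 + 0.0052613 = 3.5778 kg m^2.

3.58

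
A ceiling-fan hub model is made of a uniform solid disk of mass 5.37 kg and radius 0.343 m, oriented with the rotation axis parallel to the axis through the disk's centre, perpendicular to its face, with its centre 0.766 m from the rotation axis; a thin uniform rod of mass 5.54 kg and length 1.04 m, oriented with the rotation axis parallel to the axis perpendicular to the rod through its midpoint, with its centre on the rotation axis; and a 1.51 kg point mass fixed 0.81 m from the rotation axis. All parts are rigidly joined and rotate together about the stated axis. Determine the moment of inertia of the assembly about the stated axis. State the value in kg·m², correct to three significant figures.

Solid disk: I_cm = (1/2)MR² = (1/2)(5.37)(0.343)² = 0.31589 kg·m²; centre at d = 0.766 m, so I = I_cm + Md² gives I = 0.31589 + (5.37)(0.766)² = 3.4668 kg·m².
Thin rod: I_cm = (1/12)ML² = (1/12)(5.54)(1.04)² = 0.49934 kg·m²; axis through the centre, so I = 0.49934 kg·m².
Point mass: I_cm = 0; centre at d = 0.81 m, so I = I_cm + Md² gives I = 0 + (1.51)(0.81)² = 0.99071 kg·m².
Total I = 3.4668 + 0.49934 + 0.99071 = 4.9568 kg·m².

4.96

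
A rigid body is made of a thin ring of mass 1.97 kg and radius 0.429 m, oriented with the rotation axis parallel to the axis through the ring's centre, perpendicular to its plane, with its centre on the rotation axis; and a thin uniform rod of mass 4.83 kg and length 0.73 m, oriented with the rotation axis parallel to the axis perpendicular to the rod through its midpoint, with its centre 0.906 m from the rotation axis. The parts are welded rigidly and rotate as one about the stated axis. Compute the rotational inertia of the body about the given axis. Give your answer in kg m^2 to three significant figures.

Thin ring: I_cm = MR² = (1.97)(0.429)² = 0.36256 kg m^2; axis through the centre, so I = 0.36256 kg m^2.
Thin rod: I_cm = (1/12)ML² = (1/12)(4.83)(0.73)² = 0.21449 kg m^2; centre at d = 0.906 m, so I = I_cm + Md² gives I = 0.21449 + (4.83)(0.906)² = 4.1791 kg m^2.
Total I = 0.36256 + 4.1791 = 4.5417 kg m^2.

4.54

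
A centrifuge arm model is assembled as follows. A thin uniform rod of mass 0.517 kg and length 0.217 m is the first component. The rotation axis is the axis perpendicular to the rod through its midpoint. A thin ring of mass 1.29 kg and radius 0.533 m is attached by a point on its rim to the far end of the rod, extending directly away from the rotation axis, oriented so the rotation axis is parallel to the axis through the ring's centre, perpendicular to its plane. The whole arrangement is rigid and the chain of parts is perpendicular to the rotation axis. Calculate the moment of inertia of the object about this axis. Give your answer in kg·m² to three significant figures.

0.899

Thin rod: I_cm = (1/12)ML² = (1/12)(0.517)(0.217)² = 0.0020288 kg·m²; axis through the centre, so I = 0.0020288 kg·m².
Thin ring: I_cm = MR² = (1.29)(0.533)² = 0.36647 kg·m²; centre at d = 0.1085 + 0.533 = 0.6415 m, so I = I_cm + Md² gives I = 0.36647 + (1.29)(0.6415)² = 0.89734 kg·m².
Total I = 0.0020288 + 0.89734 = 0.89937 kg·m².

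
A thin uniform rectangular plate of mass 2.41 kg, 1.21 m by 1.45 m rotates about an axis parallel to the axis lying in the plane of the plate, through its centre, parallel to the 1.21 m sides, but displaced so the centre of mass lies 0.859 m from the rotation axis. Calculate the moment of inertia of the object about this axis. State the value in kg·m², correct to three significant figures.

I_cm = (1/12)Mb² = (1/12)(2.41)(1.45)² = 0.42225 kg·m²; centre at d = 0.859 m, so the parallel axis theorem gives I = 0.42225 + (2.41)(0.859)² = 2.2005 kg·m².

2.20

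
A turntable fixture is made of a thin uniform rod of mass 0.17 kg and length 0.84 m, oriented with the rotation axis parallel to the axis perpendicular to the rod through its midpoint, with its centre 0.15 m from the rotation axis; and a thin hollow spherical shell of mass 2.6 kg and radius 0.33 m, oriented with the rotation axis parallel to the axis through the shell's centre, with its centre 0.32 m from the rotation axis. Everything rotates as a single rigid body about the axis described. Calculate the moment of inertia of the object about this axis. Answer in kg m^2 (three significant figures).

0.469

Thin rod: I_cm = (1/12)ML² = (1/12)(0.17)(0.84)² = 0.009996 kg m^2; centre at d = 0.15 m, so the parallel axis theorem gives I = 0.009996 + (0.17)(0.15)² = 0.013821 kg m^2.
Spherical shell: I_cm = (2/3)MR² = (2/3)(2.6)(0.33)² = 0.18876 kg m^2; centre at d = 0.32 m, so the parallel axis theorem gives I = 0.18876 + (2.6)(0.32)² = 0.455 kg m^2.
Total I = 0.013821 + 0.455 = 0.46882 kg m^2.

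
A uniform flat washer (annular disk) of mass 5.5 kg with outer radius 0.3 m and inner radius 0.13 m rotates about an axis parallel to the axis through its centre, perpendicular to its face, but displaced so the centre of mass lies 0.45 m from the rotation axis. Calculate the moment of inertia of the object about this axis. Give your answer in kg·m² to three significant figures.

1.41

I_cm = (1/2)M(R²+r²) = (1/2)(5.5)[(0.3)² + (0.13)²] = 0.29397 kg·m²; centre at d = 0.45 m, so the parallel axis theorem gives I = 0.29397 + (5.5)(0.45)² = 1.4077 kg·m².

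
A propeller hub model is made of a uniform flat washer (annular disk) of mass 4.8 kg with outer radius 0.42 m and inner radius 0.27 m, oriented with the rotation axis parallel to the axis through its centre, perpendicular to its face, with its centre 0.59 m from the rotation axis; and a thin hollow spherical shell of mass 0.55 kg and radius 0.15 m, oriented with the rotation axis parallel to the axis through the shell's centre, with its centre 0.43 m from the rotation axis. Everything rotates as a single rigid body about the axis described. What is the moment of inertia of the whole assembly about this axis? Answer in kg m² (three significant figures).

Annular disk: I_cm = (1/2)M(R²+r²) = (1/2)(4.8)[(0.42)² + (0.27)²] = 0.59832 kg m²; centre at d = 0.59 m, so the parallel axis theorem gives I = 0.59832 + (4.8)(0.59)² = 2.2692 kg m².
Spherical shell: I_cm = (2/3)MR² = (2/3)(0.55)(0.15)² = 0.00825 kg m²; centre at d = 0.43 m, so the parallel axis theorem gives I = 0.00825 + (0.55)(0.43)² = 0.10994 kg m².
Total I = 2.2692 + 0.10994 = 2.3791 kg m².

2.38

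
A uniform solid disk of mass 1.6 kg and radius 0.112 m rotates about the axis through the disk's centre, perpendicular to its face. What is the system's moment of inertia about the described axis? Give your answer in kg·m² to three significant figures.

0.0100

I_cm = (1/2)MR² = (1/2)(1.6)(0.112)² = 0.010035 kg·m²; axis through the centre, so I = 0.010035 kg·m².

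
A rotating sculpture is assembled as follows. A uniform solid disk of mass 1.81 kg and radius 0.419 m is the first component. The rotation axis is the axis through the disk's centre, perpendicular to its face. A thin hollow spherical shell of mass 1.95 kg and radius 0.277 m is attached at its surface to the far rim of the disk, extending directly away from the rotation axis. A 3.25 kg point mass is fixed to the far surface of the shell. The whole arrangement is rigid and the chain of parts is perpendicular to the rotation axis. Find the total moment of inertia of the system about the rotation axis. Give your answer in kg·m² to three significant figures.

4.28

Solid disk: I_cm = (1/2)MR² = (1/2)(1.81)(0.419)² = 0.15888 kg·m²; axis through the centre, so I = 0.15888 kg·m².
Spherical shell: I_cm = (2/3)MR² = (2/3)(1.95)(0.277)² = 0.099748 kg·m²; centre at d = 0.419 + 0.277 = 0.696 m, so the parallel axis theorem gives I = 0.099748 + (1.95)(0.696)² = 1.0444 kg·m².
Point mass: I_cm = 0; centre at d = 0.419 + 0.277 + 0.277 = 0.973 m, so the parallel axis theorem gives I = 0 + (3.25)(0.973)² = 3.0769 kg·m².
Total I = 0.15888 + 1.0444 + 3.0769 = 4.2801 kg·m².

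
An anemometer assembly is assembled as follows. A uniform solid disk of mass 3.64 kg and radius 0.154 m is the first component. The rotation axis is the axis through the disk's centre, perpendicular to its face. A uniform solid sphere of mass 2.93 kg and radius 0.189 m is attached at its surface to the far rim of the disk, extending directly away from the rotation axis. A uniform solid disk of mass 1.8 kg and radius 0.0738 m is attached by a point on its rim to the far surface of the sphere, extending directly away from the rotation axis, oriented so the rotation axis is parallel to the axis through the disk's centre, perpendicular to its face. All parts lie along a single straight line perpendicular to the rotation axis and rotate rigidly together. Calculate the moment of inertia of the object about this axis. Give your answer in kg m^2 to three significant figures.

Solid disk: I_cm = (1/2)MR² = (1/2)(3.64)(0.154)² = 0.043163 kg m^2; axis through the centre, so I = 0.043163 kg m^2.
Solid sphere: I_cm = (2/5)MR² = (2/5)(2.93)(0.189)² = 0.041865 kg m^2; centre at d = 0.154 + 0.189 = 0.343 m, so I = I_cm + Md² gives I = 0.041865 + (2.93)(0.343)² = 0.38658 kg m^2.
Solid disk: I_cm = (1/2)MR² = (1/2)(1.8)(0.0738)² = 0.0049018 kg m^2; centre at d = 0.154 + 0.189 + 0.189 + 0.0738 = 0.6058 m, so I = I_cm + Md² gives I = 0.0049018 + (1.8)(0.6058)² = 0.66549 kg m^2.
Total I = 0.043163 + 0.38658 + 0.66549 = 1.0952 kg m^2.

1.10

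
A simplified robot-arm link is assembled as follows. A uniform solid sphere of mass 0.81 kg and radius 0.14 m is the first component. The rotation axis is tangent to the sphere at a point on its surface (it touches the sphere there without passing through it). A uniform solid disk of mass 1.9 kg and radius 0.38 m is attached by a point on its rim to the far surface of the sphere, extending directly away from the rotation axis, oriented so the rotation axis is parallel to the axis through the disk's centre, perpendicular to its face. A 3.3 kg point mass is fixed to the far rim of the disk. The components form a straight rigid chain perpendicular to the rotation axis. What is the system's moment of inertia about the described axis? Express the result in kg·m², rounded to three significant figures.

Solid sphere: I_cm = (2/5)MR² = (2/5)(0.81)(0.14)² = 0.0063504 kg·m²; centre at d = 0.14 m, so I = I_cm + Md² gives I = 0.0063504 + (0.81)(0.14)² = 0.022226 kg·m².
Solid disk: I_cm = (1/2)MR² = (1/2)(1.9)(0.38)² = 0.13718 kg·m²; centre at d = 0.14 + 0.14 + 0.38 = 0.66 m, so I = I_cm + Md² gives I = 0.13718 + (1.9)(0.66)² = 0.96482 kg·m².
Point mass: I_cm = 0; centre at d = 0.14 + 0.14 + 0.38 + 0.38 = 1.04 m, so I = I_cm + Md² gives I = 0 + (3.3)(1.04)² = 3.5693 kg·m².
Total I = 0.022226 + 0.96482 + 3.5693 = 4.5563 kg·m².

4.56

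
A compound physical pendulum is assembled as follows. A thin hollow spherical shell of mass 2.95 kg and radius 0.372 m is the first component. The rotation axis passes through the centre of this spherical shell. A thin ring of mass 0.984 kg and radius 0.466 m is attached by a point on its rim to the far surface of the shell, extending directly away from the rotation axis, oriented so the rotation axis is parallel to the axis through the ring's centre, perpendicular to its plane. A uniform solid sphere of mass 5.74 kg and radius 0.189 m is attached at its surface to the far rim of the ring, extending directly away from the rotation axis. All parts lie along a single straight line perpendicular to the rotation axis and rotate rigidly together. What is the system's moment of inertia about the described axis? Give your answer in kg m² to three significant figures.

14.1

Spherical shell: I_cm = (2/3)MR² = (2/3)(2.95)(0.372)² = 0.27216 kg m²; axis through the centre, so I = 0.27216 kg m².
Thin ring: I_cm = MR² = (0.984)(0.466)² = 0.21368 kg m²; centre at d = 0.372 + 0.466 = 0.838 m, so the parallel axis theorem gives I = 0.21368 + (0.984)(0.838)² = 0.90469 kg m².
Solid sphere: I_cm = (2/5)MR² = (2/5)(5.74)(0.189)² = 0.082015 kg m²; centre at d = 0.372 + 0.466 + 0.466 + 0.189 = 1.493 m, so the parallel axis theorem gives I = 0.082015 + (5.74)(1.493)² = 12.877 kg m².
Total I = 0.27216 + 0.90469 + 12.877 = 14.054 kg m².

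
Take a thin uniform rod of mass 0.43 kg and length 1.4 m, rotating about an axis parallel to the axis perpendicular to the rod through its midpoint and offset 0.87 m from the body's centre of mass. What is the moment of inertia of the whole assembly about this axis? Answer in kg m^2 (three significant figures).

I_cm = (1/12)ML² = (1/12)(0.43)(1.4)² = 0.070233 kg m^2; centre at d = 0.87 m, so I = I_cm + Md² gives I = 0.070233 + (0.43)(0.87)² = 0.3957 kg m^2.

0.396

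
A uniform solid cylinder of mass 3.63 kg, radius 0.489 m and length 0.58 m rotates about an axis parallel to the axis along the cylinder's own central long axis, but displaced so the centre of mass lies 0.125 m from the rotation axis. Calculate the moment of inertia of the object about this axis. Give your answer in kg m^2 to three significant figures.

I_cm = (1/2)MR² = (1/2)(3.63)(0.489)² = 0.434 kg m^2; centre at d = 0.125 m, so I = I_cm + Md² gives I = 0.434 + (3.63)(0.125)² = 0.49072 kg m^2.

0.491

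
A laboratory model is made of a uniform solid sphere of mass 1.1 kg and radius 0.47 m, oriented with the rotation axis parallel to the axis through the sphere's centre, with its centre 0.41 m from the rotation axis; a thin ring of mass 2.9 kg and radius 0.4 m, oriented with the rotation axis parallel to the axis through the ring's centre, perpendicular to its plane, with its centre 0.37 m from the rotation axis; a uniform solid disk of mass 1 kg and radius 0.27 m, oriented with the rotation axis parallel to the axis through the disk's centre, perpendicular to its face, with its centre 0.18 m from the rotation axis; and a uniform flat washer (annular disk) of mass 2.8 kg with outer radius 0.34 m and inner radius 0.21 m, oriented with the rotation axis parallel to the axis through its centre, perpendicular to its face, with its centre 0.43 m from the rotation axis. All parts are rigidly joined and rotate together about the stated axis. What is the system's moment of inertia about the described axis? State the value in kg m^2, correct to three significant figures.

Solid sphere: I_cm = (2/5)MR² = (2/5)(1.1)(0.47)² = 0.097196 kg m^2; centre at d = 0.41 m, so the parallel axis theorem gives I = 0.097196 + (1.1)(0.41)² = 0.28211 kg m^2.
Thin ring: I_cm = MR² = (2.9)(0.4)² = 0.464 kg m^2; centre at d = 0.37 m, so the parallel axis theorem gives I = 0.464 + (2.9)(0.37)² = 0.86101 kg m^2.
Solid disk: I_cm = (1/2)MR² = (1/2)(1)(0.27)² = 0.03645 kg m^2; centre at d = 0.18 m, so the parallel axis theorem gives I = 0.03645 + (1)(0.18)² = 0.06885 kg m^2.
Annular disk: I_cm = (1/2)M(R²+r²) = (1/2)(2.8)[(0.34)² + (0.21)²] = 0.22358 kg m^2; centre at d = 0.43 m, so the parallel axis theorem gives I = 0.22358 + (2.8)(0.43)² = 0.7413 kg m^2.
Total I = 0.28211 + 0.86101 + 0.06885 + 0.7413 = 1.9533 kg m^2.

1.95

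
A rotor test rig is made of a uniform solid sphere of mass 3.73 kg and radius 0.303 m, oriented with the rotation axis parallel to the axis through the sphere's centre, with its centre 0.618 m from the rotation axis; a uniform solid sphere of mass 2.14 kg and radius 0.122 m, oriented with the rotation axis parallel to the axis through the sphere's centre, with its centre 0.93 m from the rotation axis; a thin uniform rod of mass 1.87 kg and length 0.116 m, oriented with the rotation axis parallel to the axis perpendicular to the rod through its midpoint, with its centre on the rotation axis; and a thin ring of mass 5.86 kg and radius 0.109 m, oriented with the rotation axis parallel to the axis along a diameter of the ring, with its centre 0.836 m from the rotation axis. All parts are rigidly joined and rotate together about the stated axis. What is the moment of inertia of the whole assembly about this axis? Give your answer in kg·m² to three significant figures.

7.56

Solid sphere: I_cm = (2/5)MR² = (2/5)(3.73)(0.303)² = 0.13698 kg·m²; centre at d = 0.618 m, so I = I_cm + Md² gives I = 0.13698 + (3.73)(0.618)² = 1.5616 kg·m².
Solid sphere: I_cm = (2/5)MR² = (2/5)(2.14)(0.122)² = 0.012741 kg·m²; centre at d = 0.93 m, so I = I_cm + Md² gives I = 0.012741 + (2.14)(0.93)² = 1.8636 kg·m².
Thin rod: I_cm = (1/12)ML² = (1/12)(1.87)(0.116)² = 0.0020969 kg·m²; axis through the centre, so I = 0.0020969 kg·m².
Thin ring: I_cm = (1/2)MR² = (1/2)(5.86)(0.109)² = 0.034811 kg·m²; centre at d = 0.836 m, so I = I_cm + Md² gives I = 0.034811 + (5.86)(0.836)² = 4.1303 kg·m².
Total I = 1.5616 + 1.8636 + 0.0020969 + 4.1303 = 7.5576 kg·m².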